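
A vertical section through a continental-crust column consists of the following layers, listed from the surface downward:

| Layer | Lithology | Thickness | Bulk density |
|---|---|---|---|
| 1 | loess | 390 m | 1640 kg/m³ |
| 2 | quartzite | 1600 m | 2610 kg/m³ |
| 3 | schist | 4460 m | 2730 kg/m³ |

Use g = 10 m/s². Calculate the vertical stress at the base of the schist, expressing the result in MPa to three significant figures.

loess: 1640 kg/m³ × 10 m/s² × 390 m = 6.396×10^6 Pa = 6.396 MPa
quartzite: 2610 kg/m³ × 10 m/s² × 1600 m = 4.176×10^7 Pa = 41.76 MPa
schist: 2730 kg/m³ × 10 m/s² × 4460 m = 1.218×10^8 Pa = 121.8 MPa
Total = 6.396 + 41.76 + 121.8 = 169.91 MPa

170 MPa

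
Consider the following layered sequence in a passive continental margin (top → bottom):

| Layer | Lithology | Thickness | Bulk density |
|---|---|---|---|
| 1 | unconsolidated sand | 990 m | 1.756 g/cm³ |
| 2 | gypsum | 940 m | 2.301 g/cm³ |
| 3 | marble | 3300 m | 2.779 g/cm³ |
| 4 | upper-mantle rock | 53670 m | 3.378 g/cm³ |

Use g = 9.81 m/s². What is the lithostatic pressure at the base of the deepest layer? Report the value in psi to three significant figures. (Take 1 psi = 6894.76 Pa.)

277000 psi

unconsolidated sand: 1756 kg/m³ × 9.81 m/s² × 990 m = 1.705×10^7 Pa = 2473 psi
gypsum: 2301 kg/m³ × 9.81 m/s² × 940 m = 2.122×10^7 Pa = 3077 psi
marble: 2779 kg/m³ × 9.81 m/s² × 3300 m = 8.996×10^7 Pa = 13048 psi
upper-mantle rock: 3378 kg/m³ × 9.81 m/s² × 53670 m = 1.779×10^9 Pa = 2.580×10^5 psi
Total = 2473 + 3077 + 13048 + 2.580×10^5 = 2.7655×10^5 psi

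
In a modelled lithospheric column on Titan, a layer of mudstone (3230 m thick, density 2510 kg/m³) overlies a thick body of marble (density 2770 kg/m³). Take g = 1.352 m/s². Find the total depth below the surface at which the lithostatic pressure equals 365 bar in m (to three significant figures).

Pressure at base of upper layers: 2510×1.352×3230 = 1.096×10^7 Pa = 109.6 bar
Remaining pressure to be supplied by marble: 3.650×10^7 − 1.096×10^7 = 2.554×10^7 Pa
Additional depth in marble = 2.554×10^7 Pa / (2770 kg/m³ × 1.352 m/s²) = 6819.4 m
Total depth = 3230 m + 6819.4 m = 10049 m

10000 m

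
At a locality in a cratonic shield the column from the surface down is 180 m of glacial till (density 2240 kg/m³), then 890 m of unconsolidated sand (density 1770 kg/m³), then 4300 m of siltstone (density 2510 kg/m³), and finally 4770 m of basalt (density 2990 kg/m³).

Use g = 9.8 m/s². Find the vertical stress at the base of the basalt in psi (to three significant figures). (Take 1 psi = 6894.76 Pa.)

38400 psi

glacial till: 2240 kg/m³ × 9.8 m/s² × 180 m = 3.951×10^6 Pa = 573.1 psi
unconsolidated sand: 1770 kg/m³ × 9.8 m/s² × 890 m = 1.544×10^7 Pa = 2239 psi
siltstone: 2510 kg/m³ × 9.8 m/s² × 4300 m = 1.058×10^8 Pa = 15341 psi
basalt: 2990 kg/m³ × 9.8 m/s² × 4770 m = 1.398×10^8 Pa = 20272 psi
Total = 573.1 + 2239 + 15341 + 20272 = 38425 psi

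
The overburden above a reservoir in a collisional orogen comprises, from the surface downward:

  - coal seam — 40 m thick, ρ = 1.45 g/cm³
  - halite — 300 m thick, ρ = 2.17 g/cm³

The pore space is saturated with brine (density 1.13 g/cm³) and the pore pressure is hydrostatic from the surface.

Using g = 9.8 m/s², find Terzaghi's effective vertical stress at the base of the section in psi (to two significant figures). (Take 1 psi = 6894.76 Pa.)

Overburden (lithostatic) stress σ_v:
coal seam: 1450 kg/m³ × 9.8 m/s² × 40 m = 5.684×10^5 Pa = 0.5684 MPa
halite: 2170 kg/m³ × 9.8 m/s² × 300 m = 6.380×10^6 Pa = 6.380 MPa
Total = 0.5684 + 6.380 = 6.9482 MPa
Pore pressure P_p = 1130 kg/m³ × 9.8 m/s² × 340 m = 3.765×10^6 Pa = 3.765 MPa
Effective stress σ' = σ_v − P_p = 6.948 − 3.765 = 3.1830 MPa = 461.66 psi

460 psi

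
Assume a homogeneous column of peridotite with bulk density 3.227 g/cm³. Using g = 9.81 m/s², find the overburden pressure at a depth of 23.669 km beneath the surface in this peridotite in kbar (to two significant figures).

7.5 kbar

peridotite: 3227 kg/m³ × 9.81 m/s² × 23669 m = 7.493×10^8 Pa = 7.493 kbar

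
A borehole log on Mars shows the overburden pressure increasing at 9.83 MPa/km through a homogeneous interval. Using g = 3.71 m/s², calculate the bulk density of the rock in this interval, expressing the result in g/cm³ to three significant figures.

2.65 g/cm³

ρ = (dP/dz)/g = 9.83 MPa/km / 3.71 m/s² = 9830.0 Pa/m / 3.71 m/s² = 2649.6 kg/m³
= 2.650 g/cm³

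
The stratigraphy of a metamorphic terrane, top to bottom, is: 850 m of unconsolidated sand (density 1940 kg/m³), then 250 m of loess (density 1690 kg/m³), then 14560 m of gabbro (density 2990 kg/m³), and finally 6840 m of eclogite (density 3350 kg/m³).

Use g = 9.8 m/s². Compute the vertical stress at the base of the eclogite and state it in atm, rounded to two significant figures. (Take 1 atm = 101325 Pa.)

unconsolidated sand: 1940 kg/m³ × 9.8 m/s² × 850 m = 1.616×10^7 Pa = 159.5 atm
loess: 1690 kg/m³ × 9.8 m/s² × 250 m = 4.141×10^6 Pa = 40.86 atm
gabbro: 2990 kg/m³ × 9.8 m/s² × 14560 m = 4.266×10^8 Pa = 4211 atm
eclogite: 3350 kg/m³ × 9.8 m/s² × 6840 m = 2.246×10^8 Pa = 2216 atm
Total = 159.5 + 40.86 + 4211 + 2216 = 6627.1 atm

6600 atm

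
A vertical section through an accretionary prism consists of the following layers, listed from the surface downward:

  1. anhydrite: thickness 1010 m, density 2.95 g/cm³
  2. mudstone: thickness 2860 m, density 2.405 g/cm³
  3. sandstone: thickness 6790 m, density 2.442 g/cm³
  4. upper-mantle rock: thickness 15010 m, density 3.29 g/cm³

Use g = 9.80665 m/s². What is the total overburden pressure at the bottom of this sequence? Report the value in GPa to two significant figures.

anhydrite: 2950 kg/m³ × 9.80665 m/s² × 1010 m = 2.922×10^7 Pa = 0.02922 GPa
mudstone: 2405 kg/m³ × 9.80665 m/s² × 2860 m = 6.745×10^7 Pa = 0.06745 GPa
sandstone: 2442 kg/m³ × 9.80665 m/s² × 6790 m = 1.626×10^8 Pa = 0.1626 GPa
upper-mantle rock: 3290 kg/m³ × 9.80665 m/s² × 15010 m = 4.843×10^8 Pa = 0.4843 GPa
Total = 0.02922 + 0.06745 + 0.1626 + 0.4843 = 0.74356 GPa

0.74 GPa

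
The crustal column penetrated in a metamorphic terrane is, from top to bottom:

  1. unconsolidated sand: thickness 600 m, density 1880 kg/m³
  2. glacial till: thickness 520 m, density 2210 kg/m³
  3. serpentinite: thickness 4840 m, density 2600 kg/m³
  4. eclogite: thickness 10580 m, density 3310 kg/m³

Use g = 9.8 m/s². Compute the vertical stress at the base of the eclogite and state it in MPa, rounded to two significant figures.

490 MPa

unconsolidated sand: 1880 kg/m³ × 9.8 m/s² × 600 m = 1.105×10^7 Pa = 11.05 MPa
glacial till: 2210 kg/m³ × 9.8 m/s² × 520 m = 1.126×10^7 Pa = 11.26 MPa
serpentinite: 2600 kg/m³ × 9.8 m/s² × 4840 m = 1.233×10^8 Pa = 123.3 MPa
eclogite: 3310 kg/m³ × 9.8 m/s² × 10580 m = 3.432×10^8 Pa = 343.2 MPa
Total = 11.05 + 11.26 + 123.3 + 343.2 = 488.83 MPa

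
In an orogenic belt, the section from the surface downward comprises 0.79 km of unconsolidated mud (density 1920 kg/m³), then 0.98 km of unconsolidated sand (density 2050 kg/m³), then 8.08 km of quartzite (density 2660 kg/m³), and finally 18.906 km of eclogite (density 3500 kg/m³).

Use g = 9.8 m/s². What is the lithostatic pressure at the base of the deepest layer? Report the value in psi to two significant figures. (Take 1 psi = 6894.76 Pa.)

unconsolidated mud: 1920 kg/m³ × 9.8 m/s² × 790 m = 1.486×10^7 Pa = 2156 psi
unconsolidated sand: 2050 kg/m³ × 9.8 m/s² × 980 m = 1.969×10^7 Pa = 2856 psi
quartzite: 2660 kg/m³ × 9.8 m/s² × 8080 m = 2.106×10^8 Pa = 30549 psi
eclogite: 3500 kg/m³ × 9.8 m/s² × 18906 m = 6.485×10^8 Pa = 94053 psi
Total = 2156 + 2856 + 30549 + 94053 = 1.2961×10^5 psi

130000 psi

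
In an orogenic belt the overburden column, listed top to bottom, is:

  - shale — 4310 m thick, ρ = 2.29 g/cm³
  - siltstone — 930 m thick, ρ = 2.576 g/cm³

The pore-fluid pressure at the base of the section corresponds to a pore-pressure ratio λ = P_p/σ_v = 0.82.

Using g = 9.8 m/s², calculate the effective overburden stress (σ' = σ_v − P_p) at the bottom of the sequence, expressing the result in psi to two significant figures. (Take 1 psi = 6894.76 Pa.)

3100 psi

Overburden (lithostatic) stress σ_v:
shale: 2290 kg/m³ × 9.8 m/s² × 4310 m = 9.673×10^7 Pa = 96.73 MPa
siltstone: 2576 kg/m³ × 9.8 m/s² × 930 m = 2.348×10^7 Pa = 23.48 MPa
Total = 96.73 + 23.48 = 120.20 MPa
Pore pressure P_p = λ·σ_v = 0.82 × 120.2 MPa = 98.57 MPa
Effective stress σ' = σ_v − P_p = 120.2 − 98.57 = 21.636 MPa = 3138.1 psi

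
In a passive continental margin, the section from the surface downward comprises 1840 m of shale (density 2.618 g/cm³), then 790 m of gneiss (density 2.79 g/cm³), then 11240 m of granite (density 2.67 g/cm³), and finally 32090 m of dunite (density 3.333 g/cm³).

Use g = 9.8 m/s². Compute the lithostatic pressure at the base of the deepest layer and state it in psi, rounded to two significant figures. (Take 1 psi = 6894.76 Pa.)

200000 psi

shale: 2618 kg/m³ × 9.8 m/s² × 1840 m = 4.721×10^7 Pa = 6847 psi
gneiss: 2790 kg/m³ × 9.8 m/s² × 790 m = 2.160×10^7 Pa = 3133 psi
granite: 2670 kg/m³ × 9.8 m/s² × 11240 m = 2.941×10^8 Pa = 42656 psi
dunite: 3333 kg/m³ × 9.8 m/s² × 32090 m = 1.048×10^9 Pa = 1.520×10^5 psi
Total = 6847 + 3133 + 42656 + 1.520×10^5 = 2.0466×10^5 psi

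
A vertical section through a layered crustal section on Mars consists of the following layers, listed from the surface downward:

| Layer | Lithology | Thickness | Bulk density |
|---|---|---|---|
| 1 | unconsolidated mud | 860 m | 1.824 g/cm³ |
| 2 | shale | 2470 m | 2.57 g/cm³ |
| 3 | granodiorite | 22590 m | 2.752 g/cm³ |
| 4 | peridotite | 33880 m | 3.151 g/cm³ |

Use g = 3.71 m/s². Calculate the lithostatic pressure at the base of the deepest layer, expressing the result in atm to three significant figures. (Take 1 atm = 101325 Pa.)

unconsolidated mud: 1824 kg/m³ × 3.71 m/s² × 860 m = 5.820×10^6 Pa = 57.44 atm
shale: 2570 kg/m³ × 3.71 m/s² × 2470 m = 2.355×10^7 Pa = 232.4 atm
granodiorite: 2752 kg/m³ × 3.71 m/s² × 22590 m = 2.306×10^8 Pa = 2276 atm
peridotite: 3151 kg/m³ × 3.71 m/s² × 33880 m = 3.961×10^8 Pa = 3909 atm
Total = 57.44 + 232.4 + 2276 + 3909 = 6475.0 atm

6470 atm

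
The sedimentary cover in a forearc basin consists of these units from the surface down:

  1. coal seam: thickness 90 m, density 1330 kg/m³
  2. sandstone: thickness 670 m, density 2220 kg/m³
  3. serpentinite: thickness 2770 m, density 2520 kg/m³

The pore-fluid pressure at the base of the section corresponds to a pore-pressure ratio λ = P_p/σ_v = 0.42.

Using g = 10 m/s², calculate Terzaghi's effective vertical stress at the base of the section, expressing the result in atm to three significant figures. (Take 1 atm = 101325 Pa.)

Overburden (lithostatic) stress σ_v:
coal seam: 1330 kg/m³ × 10 m/s² × 90 m = 1.197×10^6 Pa = 1.197 MPa
sandstone: 2220 kg/m³ × 10 m/s² × 670 m = 1.487×10^7 Pa = 14.87 MPa
serpentinite: 2520 kg/m³ × 10 m/s² × 2770 m = 6.980×10^7 Pa = 69.80 MPa
Total = 1.197 + 14.87 + 69.80 = 85.875 MPa
Pore pressure P_p = λ·σ_v = 0.42 × 85.88 MPa = 36.07 MPa
Effective stress σ' = σ_v − P_p = 85.88 − 36.07 = 49.807 MPa = 491.56 atm

492 atm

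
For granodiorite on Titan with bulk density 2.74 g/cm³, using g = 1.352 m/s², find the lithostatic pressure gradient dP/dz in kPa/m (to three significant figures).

dP/dz = ρg = 2740 kg/m³ × 1.352 m/s² = 3704.5 Pa/m
= 3704.5 Pa/m × (1 kPa/m / 1000.0 Pa/m) = 3.7045 kPa/m

3.70 kPa/m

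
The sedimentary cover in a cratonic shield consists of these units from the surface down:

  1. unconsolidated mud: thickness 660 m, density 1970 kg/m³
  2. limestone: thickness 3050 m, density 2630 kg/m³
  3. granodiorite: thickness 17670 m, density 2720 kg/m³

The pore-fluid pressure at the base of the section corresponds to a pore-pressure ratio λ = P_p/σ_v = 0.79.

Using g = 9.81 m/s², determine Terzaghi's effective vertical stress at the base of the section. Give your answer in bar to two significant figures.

Overburden (lithostatic) stress σ_v:
unconsolidated mud: 1970 kg/m³ × 9.81 m/s² × 660 m = 1.275×10^7 Pa = 12.75 MPa
limestone: 2630 kg/m³ × 9.81 m/s² × 3050 m = 7.869×10^7 Pa = 78.69 MPa
granodiorite: 2720 kg/m³ × 9.81 m/s² × 17670 m = 4.715×10^8 Pa = 471.5 MPa
Total = 12.75 + 78.69 + 471.5 = 562.94 MPa
Pore pressure P_p = λ·σ_v = 0.79 × 562.9 MPa = 444.7 MPa
Effective stress σ' = σ_v − P_p = 562.9 − 444.7 = 118.22 MPa = 1182.2 bar

1200 bar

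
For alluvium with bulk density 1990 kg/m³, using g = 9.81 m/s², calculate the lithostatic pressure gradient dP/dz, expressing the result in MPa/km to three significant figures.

19.5 MPa/km

dP/dz = ρg = 1990 kg/m³ × 9.81 m/s² = 19522 Pa/m
= 19522 Pa/m × (1 MPa/km / 1000.0 Pa/m) = 19.522 MPa/km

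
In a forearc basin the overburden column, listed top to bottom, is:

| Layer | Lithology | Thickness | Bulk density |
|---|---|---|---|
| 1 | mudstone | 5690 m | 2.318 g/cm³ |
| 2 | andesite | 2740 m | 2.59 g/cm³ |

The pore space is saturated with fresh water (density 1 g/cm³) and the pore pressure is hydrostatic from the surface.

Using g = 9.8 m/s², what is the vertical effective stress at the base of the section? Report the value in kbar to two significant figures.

1.2 kbar

Overburden (lithostatic) stress σ_v:
mudstone: 2318 kg/m³ × 9.8 m/s² × 5690 m = 1.293×10^8 Pa = 129.3 MPa
andesite: 2590 kg/m³ × 9.8 m/s² × 2740 m = 6.955×10^7 Pa = 69.55 MPa
Total = 129.3 + 69.55 = 198.80 MPa
Pore pressure P_p = 1000 kg/m³ × 9.8 m/s² × 8430 m = 8.261×10^7 Pa = 82.61 MPa
Effective stress σ' = σ_v − P_p = 198.8 − 82.61 = 116.19 MPa = 1.1619 kbar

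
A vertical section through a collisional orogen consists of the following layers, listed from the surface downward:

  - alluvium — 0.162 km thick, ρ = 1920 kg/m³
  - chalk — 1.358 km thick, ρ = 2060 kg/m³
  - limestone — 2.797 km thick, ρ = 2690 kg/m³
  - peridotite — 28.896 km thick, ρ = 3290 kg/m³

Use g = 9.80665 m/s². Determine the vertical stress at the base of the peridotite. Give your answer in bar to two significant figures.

alluvium: 1920 kg/m³ × 9.80665 m/s² × 162 m = 3.050×10^6 Pa = 30.50 bar
chalk: 2060 kg/m³ × 9.80665 m/s² × 1358 m = 2.743×10^7 Pa = 274.3 bar
limestone: 2690 kg/m³ × 9.80665 m/s² × 2797 m = 7.378×10^7 Pa = 737.8 bar
peridotite: 3290 kg/m³ × 9.80665 m/s² × 28896 m = 9.323×10^8 Pa = 9323 bar
Total = 30.50 + 274.3 + 737.8 + 9323 = 10366 bar

10000 bar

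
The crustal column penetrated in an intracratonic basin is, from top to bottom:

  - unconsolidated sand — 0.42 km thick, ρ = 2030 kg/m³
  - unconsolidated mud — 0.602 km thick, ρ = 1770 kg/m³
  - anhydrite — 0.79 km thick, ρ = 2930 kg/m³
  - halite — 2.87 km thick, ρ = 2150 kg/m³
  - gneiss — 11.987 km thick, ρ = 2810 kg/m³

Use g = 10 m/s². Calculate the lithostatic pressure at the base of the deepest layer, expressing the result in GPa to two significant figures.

unconsolidated sand: 2030 kg/m³ × 10 m/s² × 420 m = 8.526×10^6 Pa = 8.526×10^-3 GPa
unconsolidated mud: 1770 kg/m³ × 10 m/s² × 602 m = 1.066×10^7 Pa = 0.01066 GPa
anhydrite: 2930 kg/m³ × 10 m/s² × 790 m = 2.315×10^7 Pa = 0.02315 GPa
halite: 2150 kg/m³ × 10 m/s² × 2870 m = 6.170×10^7 Pa = 0.06171 GPa
gneiss: 2810 kg/m³ × 10 m/s² × 11987 m = 3.368×10^8 Pa = 0.3368 GPa
Total = 8.526×10^-3 + 0.01066 + 0.02315 + 0.06171 + 0.3368 = 0.44087 GPa

0.44 GPa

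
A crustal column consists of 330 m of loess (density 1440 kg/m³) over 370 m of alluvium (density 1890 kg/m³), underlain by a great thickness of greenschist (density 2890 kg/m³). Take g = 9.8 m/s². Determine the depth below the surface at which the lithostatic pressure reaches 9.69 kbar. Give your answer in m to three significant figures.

Pressure at base of upper layers: 1440×9.8×330 + 1890×9.8×370 = 1.151×10^7 Pa = 0.1151 kbar
Remaining pressure to be supplied by greenschist: 9.690×10^8 − 1.151×10^7 = 9.575×10^8 Pa
Additional depth in greenschist = 9.575×10^8 Pa / (2890 kg/m³ × 9.8 m/s²) = 33807 m
Total depth = 700 m + 33807 m = 34507 m

34500 m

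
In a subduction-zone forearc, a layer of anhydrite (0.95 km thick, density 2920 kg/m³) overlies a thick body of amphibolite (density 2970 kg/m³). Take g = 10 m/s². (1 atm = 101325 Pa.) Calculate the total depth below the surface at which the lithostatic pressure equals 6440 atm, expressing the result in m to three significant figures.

22000 m

Pressure at base of upper layers: 2920×10×950 = 2.774×10^7 Pa = 273.8 atm
Remaining pressure to be supplied by amphibolite: 6.525×10^8 − 2.774×10^7 = 6.248×10^8 Pa
Additional depth in amphibolite = 6.248×10^8 Pa / (2970 kg/m³ × 10 m/s²) = 21037 m
Total depth = 950 m + 21037 m = 21987 m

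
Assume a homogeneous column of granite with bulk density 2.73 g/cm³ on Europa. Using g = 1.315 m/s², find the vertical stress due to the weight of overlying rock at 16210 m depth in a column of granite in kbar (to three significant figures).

granite: 2730 kg/m³ × 1.315 m/s² × 16210 m = 5.819×10^7 Pa = 0.5819 kbar

0.582 kbar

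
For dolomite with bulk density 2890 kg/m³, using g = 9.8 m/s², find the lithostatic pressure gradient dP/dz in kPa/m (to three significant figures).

28.3 kPa/m

dP/dz = ρg = 2890 kg/m³ × 9.8 m/s² = 28322 Pa/m
= 28322 Pa/m × (1 kPa/m / 1000.0 Pa/m) = 28.322 kPa/m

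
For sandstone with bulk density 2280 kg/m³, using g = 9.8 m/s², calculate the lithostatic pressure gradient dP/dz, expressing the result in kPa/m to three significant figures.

22.3 kPa/m

dP/dz = ρg = 2280 kg/m³ × 9.8 m/s² = 22344 Pa/m
= 22344 Pa/m × (1 kPa/m / 1000.0 Pa/m) = 22.344 kPa/m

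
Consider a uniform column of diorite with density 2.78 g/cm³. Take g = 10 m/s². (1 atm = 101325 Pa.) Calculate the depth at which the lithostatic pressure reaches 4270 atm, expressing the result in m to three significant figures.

h = P/(ρg) = 4270 atm / (2780 kg/m³ × 10 m/s²) = 4.327×10^8 Pa / 27800 Pa/m = 15563 m

15600 m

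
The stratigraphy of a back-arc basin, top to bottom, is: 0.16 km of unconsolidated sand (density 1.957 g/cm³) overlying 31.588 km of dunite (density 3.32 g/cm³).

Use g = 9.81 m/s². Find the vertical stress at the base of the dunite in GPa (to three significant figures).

unconsolidated sand: 1957 kg/m³ × 9.81 m/s² × 160 m = 3.072×10^6 Pa = 3.072×10^-3 GPa
dunite: 3320 kg/m³ × 9.81 m/s² × 31588 m = 1.029×10^9 Pa = 1.029 GPa
Total = 3.072×10^-3 + 1.029 = 1.0319 GPa

1.03 GPa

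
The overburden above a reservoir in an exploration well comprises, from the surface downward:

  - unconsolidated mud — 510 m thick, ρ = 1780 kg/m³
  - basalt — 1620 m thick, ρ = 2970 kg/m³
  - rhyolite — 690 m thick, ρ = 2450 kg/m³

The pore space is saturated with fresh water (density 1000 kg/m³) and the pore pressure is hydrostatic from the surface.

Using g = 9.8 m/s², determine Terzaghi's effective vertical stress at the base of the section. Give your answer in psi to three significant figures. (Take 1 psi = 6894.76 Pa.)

6520 psi

Overburden (lithostatic) stress σ_v:
unconsolidated mud: 1780 kg/m³ × 9.8 m/s² × 510 m = 8.896×10^6 Pa = 8.896 MPa
basalt: 2970 kg/m³ × 9.8 m/s² × 1620 m = 4.715×10^7 Pa = 47.15 MPa
rhyolite: 2450 kg/m³ × 9.8 m/s² × 690 m = 1.657×10^7 Pa = 16.57 MPa
Total = 8.896 + 47.15 + 16.57 = 72.615 MPa
Pore pressure P_p = 1000 kg/m³ × 9.8 m/s² × 2820 m = 2.764×10^7 Pa = 27.64 MPa
Effective stress σ' = σ_v − P_p = 72.62 − 27.64 = 44.979 MPa = 6523.7 psi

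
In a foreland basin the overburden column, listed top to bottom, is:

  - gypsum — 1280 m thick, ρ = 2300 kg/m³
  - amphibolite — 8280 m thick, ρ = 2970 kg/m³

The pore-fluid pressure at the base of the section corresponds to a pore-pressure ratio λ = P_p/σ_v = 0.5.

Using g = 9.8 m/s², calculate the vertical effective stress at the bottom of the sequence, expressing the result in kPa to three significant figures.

Overburden (lithostatic) stress σ_v:
gypsum: 2300 kg/m³ × 9.8 m/s² × 1280 m = 2.885×10^7 Pa = 28.85 MPa
amphibolite: 2970 kg/m³ × 9.8 m/s² × 8280 m = 2.410×10^8 Pa = 241.0 MPa
Total = 28.85 + 241.0 = 269.85 MPa
Pore pressure P_p = λ·σ_v = 0.5 × 269.8 MPa = 134.9 MPa
Effective stress σ' = σ_v − P_p = 269.8 − 134.9 = 134.92 MPa = 1.3492×10^5 kPa

135000 kPa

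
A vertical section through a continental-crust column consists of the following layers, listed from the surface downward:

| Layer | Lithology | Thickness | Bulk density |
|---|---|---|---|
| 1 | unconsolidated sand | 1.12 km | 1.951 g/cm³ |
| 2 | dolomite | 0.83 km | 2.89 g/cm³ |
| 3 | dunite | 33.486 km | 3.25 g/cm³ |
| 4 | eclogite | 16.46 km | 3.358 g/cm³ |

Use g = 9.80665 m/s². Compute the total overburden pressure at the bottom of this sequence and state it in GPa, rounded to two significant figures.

unconsolidated sand: 1951 kg/m³ × 9.80665 m/s² × 1120 m = 2.143×10^7 Pa = 0.02143 GPa
dolomite: 2890 kg/m³ × 9.80665 m/s² × 830 m = 2.352×10^7 Pa = 0.02352 GPa
dunite: 3250 kg/m³ × 9.80665 m/s² × 33486 m = 1.067×10^9 Pa = 1.067 GPa
eclogite: 3358 kg/m³ × 9.80665 m/s² × 16460 m = 5.420×10^8 Pa = 0.5420 GPa
Total = 0.02143 + 0.02352 + 1.067 + 0.5420 = 1.6542 GPa

1.7 GPa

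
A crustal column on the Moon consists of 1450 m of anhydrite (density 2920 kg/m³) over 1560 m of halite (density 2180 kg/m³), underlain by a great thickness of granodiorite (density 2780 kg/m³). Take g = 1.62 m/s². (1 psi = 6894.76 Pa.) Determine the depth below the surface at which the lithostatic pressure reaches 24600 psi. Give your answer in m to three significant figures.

Pressure at base of upper layers: 2920×1.62×1450 + 2180×1.62×1560 = 1.237×10^7 Pa = 1794 psi
Remaining pressure to be supplied by granodiorite: 1.696×10^8 − 1.237×10^7 = 1.572×10^8 Pa
Additional depth in granodiorite = 1.572×10^8 Pa / (2780 kg/m³ × 1.62 m/s²) = 34915 m
Total depth = 3010 m + 34915 m = 37925 m

37900 m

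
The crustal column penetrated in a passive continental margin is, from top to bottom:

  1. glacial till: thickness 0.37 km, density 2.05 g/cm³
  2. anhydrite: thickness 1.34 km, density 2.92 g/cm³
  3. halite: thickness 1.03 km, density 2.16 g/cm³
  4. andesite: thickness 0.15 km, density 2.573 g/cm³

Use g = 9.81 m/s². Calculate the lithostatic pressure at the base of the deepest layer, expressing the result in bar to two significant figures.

710 bar

glacial till: 2050 kg/m³ × 9.81 m/s² × 370 m = 7.441×10^6 Pa = 74.41 bar
anhydrite: 2920 kg/m³ × 9.81 m/s² × 1340 m = 3.838×10^7 Pa = 383.8 bar
halite: 2160 kg/m³ × 9.81 m/s² × 1030 m = 2.183×10^7 Pa = 218.3 bar
andesite: 2573 kg/m³ × 9.81 m/s² × 150 m = 3.786×10^6 Pa = 37.86 bar
Total = 74.41 + 383.8 + 218.3 + 37.86 = 714.37 bar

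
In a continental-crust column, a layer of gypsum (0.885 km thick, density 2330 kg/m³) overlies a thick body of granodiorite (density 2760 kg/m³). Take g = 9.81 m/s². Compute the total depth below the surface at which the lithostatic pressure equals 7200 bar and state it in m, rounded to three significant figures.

Pressure at base of upper layers: 2330×9.81×885 = 2.023×10^7 Pa = 202.3 bar
Remaining pressure to be supplied by granodiorite: 7.200×10^8 − 2.023×10^7 = 6.998×10^8 Pa
Additional depth in granodiorite = 6.998×10^8 Pa / (2760 kg/m³ × 9.81 m/s²) = 25845 m
Total depth = 885 m + 25845 m = 26730 m

26700 m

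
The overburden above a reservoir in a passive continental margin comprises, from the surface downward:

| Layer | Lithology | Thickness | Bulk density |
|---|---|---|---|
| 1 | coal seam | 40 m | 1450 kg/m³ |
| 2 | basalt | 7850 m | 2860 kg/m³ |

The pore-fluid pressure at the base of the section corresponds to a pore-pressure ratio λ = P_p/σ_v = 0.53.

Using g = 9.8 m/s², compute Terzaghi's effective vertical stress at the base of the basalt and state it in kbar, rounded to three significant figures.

Overburden (lithostatic) stress σ_v:
coal seam: 1450 kg/m³ × 9.8 m/s² × 40 m = 5.684×10^5 Pa = 0.5684 MPa
basalt: 2860 kg/m³ × 9.8 m/s² × 7850 m = 2.200×10^8 Pa = 220.0 MPa
Total = 0.5684 + 220.0 = 220.59 MPa
Pore pressure P_p = λ·σ_v = 0.53 × 220.6 MPa = 116.9 MPa
Effective stress σ' = σ_v − P_p = 220.6 − 116.9 = 103.68 MPa = 1.0368 kbar

1.04 kbar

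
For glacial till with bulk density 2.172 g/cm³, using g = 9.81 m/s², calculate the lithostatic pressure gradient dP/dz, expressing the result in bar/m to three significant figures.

0.213 bar/m

dP/dz = ρg = 2172 kg/m³ × 9.81 m/s² = 21307 Pa/m
= 21307 Pa/m × (1 bar/m / 1.0000×10^5 Pa/m) = 0.21307 bar/m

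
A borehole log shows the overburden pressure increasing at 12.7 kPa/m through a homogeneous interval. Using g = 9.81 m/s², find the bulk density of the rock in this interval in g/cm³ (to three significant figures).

1.29 g/cm³

ρ = (dP/dz)/g = 12.7 kPa/m / 9.81 m/s² = 12700 Pa/m / 9.81 m/s² = 1294.6 kg/m³
= 1.295 g/cm³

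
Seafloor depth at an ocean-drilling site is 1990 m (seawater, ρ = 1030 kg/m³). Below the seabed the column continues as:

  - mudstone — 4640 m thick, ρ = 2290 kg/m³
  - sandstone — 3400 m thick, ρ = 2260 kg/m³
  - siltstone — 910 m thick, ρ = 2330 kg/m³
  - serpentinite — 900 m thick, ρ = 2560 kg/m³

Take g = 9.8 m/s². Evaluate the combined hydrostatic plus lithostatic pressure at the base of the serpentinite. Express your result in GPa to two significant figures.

0.24 GPa

seawater: 1030 kg/m³ × 9.8 m/s² × 1990 m = 2.009×10^7 Pa = 0.02009 GPa
mudstone: 2290 kg/m³ × 9.8 m/s² × 4640 m = 1.041×10^8 Pa = 0.1041 GPa
sandstone: 2260 kg/m³ × 9.8 m/s² × 3400 m = 7.530×10^7 Pa = 0.07530 GPa
siltstone: 2330 kg/m³ × 9.8 m/s² × 910 m = 2.078×10^7 Pa = 0.02078 GPa
serpentinite: 2560 kg/m³ × 9.8 m/s² × 900 m = 2.258×10^7 Pa = 0.02258 GPa
Total = 0.02009 + 0.1041 + 0.07530 + 0.02078 + 0.02258 = 0.24288 GPa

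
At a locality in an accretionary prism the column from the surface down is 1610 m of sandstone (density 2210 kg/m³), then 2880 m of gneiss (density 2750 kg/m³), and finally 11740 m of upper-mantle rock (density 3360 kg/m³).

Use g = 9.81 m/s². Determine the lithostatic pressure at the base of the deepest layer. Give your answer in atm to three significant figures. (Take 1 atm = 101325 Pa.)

4930 atm

sandstone: 2210 kg/m³ × 9.81 m/s² × 1610 m = 3.490×10^7 Pa = 344.5 atm
gneiss: 2750 kg/m³ × 9.81 m/s² × 2880 m = 7.770×10^7 Pa = 766.8 atm
upper-mantle rock: 3360 kg/m³ × 9.81 m/s² × 11740 m = 3.870×10^8 Pa = 3819 atm
Total = 344.5 + 766.8 + 3819 = 4930.4 atm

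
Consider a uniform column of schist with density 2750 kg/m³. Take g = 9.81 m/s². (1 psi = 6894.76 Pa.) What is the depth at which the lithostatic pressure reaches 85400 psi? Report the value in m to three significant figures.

21800 m

h = P/(ρg) = 85400 psi / (2750 kg/m³ × 9.81 m/s²) = 5.888×10^8 Pa / 26978 Pa/m = 21826 m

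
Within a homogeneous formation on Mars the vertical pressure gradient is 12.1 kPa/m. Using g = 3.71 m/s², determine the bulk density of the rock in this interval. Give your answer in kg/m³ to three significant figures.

3260 kg/m³

ρ = (dP/dz)/g = 12.1 kPa/m / 3.71 m/s² = 12100 Pa/m / 3.71 m/s² = 3261.5 kg/m³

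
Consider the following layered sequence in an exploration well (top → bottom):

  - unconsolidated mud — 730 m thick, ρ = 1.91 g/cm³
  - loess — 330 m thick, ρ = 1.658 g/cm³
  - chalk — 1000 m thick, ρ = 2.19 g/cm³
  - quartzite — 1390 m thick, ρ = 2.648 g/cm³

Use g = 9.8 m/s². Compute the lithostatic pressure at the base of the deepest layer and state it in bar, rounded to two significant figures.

770 bar

unconsolidated mud: 1910 kg/m³ × 9.8 m/s² × 730 m = 1.366×10^7 Pa = 136.6 bar
loess: 1658 kg/m³ × 9.8 m/s² × 330 m = 5.362×10^6 Pa = 53.62 bar
chalk: 2190 kg/m³ × 9.8 m/s² × 1000 m = 2.146×10^7 Pa = 214.6 bar
quartzite: 2648 kg/m³ × 9.8 m/s² × 1390 m = 3.607×10^7 Pa = 360.7 bar
Total = 136.6 + 53.62 + 214.6 + 360.7 = 765.59 bar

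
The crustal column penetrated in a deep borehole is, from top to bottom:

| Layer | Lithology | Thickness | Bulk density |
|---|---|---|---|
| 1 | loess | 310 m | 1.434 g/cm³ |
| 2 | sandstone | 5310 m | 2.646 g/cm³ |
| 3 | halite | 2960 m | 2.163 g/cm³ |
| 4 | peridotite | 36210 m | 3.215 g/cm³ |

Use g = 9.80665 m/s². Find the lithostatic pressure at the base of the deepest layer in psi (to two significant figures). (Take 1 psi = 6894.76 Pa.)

200000 psi

loess: 1434 kg/m³ × 9.80665 m/s² × 310 m = 4.359×10^6 Pa = 632.3 psi
sandstone: 2646 kg/m³ × 9.80665 m/s² × 5310 m = 1.378×10^8 Pa = 19984 psi
halite: 2163 kg/m³ × 9.80665 m/s² × 2960 m = 6.279×10^7 Pa = 9106 psi
peridotite: 3215 kg/m³ × 9.80665 m/s² × 36210 m = 1.142×10^9 Pa = 1.656×10^5 psi
Total = 632.3 + 19984 + 9106 + 1.656×10^5 = 1.9530×10^5 psi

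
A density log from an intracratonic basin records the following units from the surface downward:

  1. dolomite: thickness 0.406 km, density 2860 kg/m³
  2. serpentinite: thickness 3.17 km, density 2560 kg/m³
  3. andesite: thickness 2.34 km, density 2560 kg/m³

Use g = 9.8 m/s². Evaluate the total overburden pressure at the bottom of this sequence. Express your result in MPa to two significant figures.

dolomite: 2860 kg/m³ × 9.8 m/s² × 406 m = 1.138×10^7 Pa = 11.38 MPa
serpentinite: 2560 kg/m³ × 9.8 m/s² × 3170 m = 7.953×10^7 Pa = 79.53 MPa
andesite: 2560 kg/m³ × 9.8 m/s² × 2340 m = 5.871×10^7 Pa = 58.71 MPa
Total = 11.38 + 79.53 + 58.71 = 149.61 MPa

150 MPa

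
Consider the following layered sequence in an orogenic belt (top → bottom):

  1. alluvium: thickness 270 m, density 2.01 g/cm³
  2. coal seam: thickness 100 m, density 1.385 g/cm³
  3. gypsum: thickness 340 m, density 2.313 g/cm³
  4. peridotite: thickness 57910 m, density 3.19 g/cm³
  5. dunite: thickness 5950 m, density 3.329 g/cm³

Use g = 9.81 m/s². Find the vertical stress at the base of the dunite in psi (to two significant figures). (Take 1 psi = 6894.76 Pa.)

alluvium: 2010 kg/m³ × 9.81 m/s² × 270 m = 5.324×10^6 Pa = 772.2 psi
coal seam: 1385 kg/m³ × 9.81 m/s² × 100 m = 1.359×10^6 Pa = 197.1 psi
gypsum: 2313 kg/m³ × 9.81 m/s² × 340 m = 7.715×10^6 Pa = 1119 psi
peridotite: 3190 kg/m³ × 9.81 m/s² × 57910 m = 1.812×10^9 Pa = 2.628×10^5 psi
dunite: 3329 kg/m³ × 9.81 m/s² × 5950 m = 1.943×10^8 Pa = 28183 psi
Total = 772.2 + 197.1 + 1119 + 2.628×10^5 + 28183 = 2.9311×10^5 psi

290000 psi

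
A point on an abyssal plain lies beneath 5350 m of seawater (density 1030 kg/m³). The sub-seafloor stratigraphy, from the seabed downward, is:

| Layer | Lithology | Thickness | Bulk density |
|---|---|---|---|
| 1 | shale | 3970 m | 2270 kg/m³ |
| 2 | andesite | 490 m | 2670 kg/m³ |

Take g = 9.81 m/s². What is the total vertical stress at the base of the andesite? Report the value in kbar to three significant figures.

seawater: 1030 kg/m³ × 9.81 m/s² × 5350 m = 5.406×10^7 Pa = 0.5406 kbar
shale: 2270 kg/m³ × 9.81 m/s² × 3970 m = 8.841×10^7 Pa = 0.8841 kbar
andesite: 2670 kg/m³ × 9.81 m/s² × 490 m = 1.283×10^7 Pa = 0.1283 kbar
Total = 0.5406 + 0.8841 + 0.1283 = 1.5530 kbar

1.55 kbar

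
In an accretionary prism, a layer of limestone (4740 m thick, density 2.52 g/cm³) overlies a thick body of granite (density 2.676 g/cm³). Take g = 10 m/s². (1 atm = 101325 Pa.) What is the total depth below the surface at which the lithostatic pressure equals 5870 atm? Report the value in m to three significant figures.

22500 m

Pressure at base of upper layers: 2520×10×4740 = 1.194×10^8 Pa = 1179 atm
Remaining pressure to be supplied by granite: 5.948×10^8 − 1.194×10^8 = 4.753×10^8 Pa
Additional depth in granite = 4.753×10^8 Pa / (2676 kg/m³ × 10 m/s²) = 17763 m
Total depth = 4740 m + 17763 m = 22503 m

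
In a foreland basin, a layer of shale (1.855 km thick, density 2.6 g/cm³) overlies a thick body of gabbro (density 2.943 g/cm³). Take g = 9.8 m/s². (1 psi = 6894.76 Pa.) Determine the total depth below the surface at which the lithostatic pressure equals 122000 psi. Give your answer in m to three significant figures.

Pressure at base of upper layers: 2600×9.8×1855 = 4.727×10^7 Pa = 6855 psi
Remaining pressure to be supplied by gabbro: 8.412×10^8 − 4.727×10^7 = 7.939×10^8 Pa
Additional depth in gabbro = 7.939×10^8 Pa / (2943 kg/m³ × 9.8 m/s²) = 27526 m
Total depth = 1855 m + 27526 m = 29381 m

29400 m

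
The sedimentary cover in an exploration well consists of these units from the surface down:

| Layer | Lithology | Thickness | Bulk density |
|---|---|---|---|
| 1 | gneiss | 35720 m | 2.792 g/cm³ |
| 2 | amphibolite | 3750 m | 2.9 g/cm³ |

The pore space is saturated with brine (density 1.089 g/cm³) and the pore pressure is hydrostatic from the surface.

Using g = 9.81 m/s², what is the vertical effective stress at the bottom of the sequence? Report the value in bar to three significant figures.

6630 bar

Overburden (lithostatic) stress σ_v:
gneiss: 2792 kg/m³ × 9.81 m/s² × 35720 m = 9.784×10^8 Pa = 978.4 MPa
amphibolite: 2900 kg/m³ × 9.81 m/s² × 3750 m = 1.067×10^8 Pa = 106.7 MPa
Total = 978.4 + 106.7 = 1085.0 MPa
Pore pressure P_p = 1089 kg/m³ × 9.81 m/s² × 39470 m = 4.217×10^8 Pa = 421.7 MPa
Effective stress σ' = σ_v − P_p = 1085 − 421.7 = 663.38 MPa = 6633.8 bar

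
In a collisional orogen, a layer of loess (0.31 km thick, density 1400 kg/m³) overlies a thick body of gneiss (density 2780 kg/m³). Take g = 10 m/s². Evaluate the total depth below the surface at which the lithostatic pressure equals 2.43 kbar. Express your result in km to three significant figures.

8.89 km

Pressure at base of upper layers: 1400×10×310 = 4.340×10^6 Pa = 0.04340 kbar
Remaining pressure to be supplied by gneiss: 2.430×10^8 − 4.340×10^6 = 2.387×10^8 Pa
Additional depth in gneiss = 2.387×10^8 Pa / (2780 kg/m³ × 10 m/s²) = 8584.9 m
Total depth = 310 m + 8584.9 m = 8894.9 m
= 8.8949 km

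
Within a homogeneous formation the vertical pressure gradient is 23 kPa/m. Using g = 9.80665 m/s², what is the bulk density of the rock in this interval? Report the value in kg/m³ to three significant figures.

ρ = (dP/dz)/g = 23 kPa/m / 9.80665 m/s² = 23000 Pa/m / 9.80665 m/s² = 2345.3 kg/m³

2350 kg/m³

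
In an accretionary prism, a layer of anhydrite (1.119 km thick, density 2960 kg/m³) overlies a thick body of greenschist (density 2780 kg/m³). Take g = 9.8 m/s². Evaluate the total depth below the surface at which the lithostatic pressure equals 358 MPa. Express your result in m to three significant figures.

Pressure at base of upper layers: 2960×9.8×1119 = 3.246×10^7 Pa = 32.46 MPa
Remaining pressure to be supplied by greenschist: 3.580×10^8 − 3.246×10^7 = 3.255×10^8 Pa
Additional depth in greenschist = 3.255×10^8 Pa / (2780 kg/m³ × 9.8 m/s²) = 11949 m
Total depth = 1119 m + 11949 m = 13068 m

13100 m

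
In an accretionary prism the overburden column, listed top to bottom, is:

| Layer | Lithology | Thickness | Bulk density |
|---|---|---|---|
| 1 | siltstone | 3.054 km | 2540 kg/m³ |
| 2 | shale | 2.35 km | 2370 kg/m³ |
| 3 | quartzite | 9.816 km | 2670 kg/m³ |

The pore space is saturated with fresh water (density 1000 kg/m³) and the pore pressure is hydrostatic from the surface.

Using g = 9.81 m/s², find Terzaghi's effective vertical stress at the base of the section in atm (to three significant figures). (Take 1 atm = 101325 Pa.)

Overburden (lithostatic) stress σ_v:
siltstone: 2540 kg/m³ × 9.81 m/s² × 3054 m = 7.610×10^7 Pa = 76.10 MPa
shale: 2370 kg/m³ × 9.81 m/s² × 2350 m = 5.464×10^7 Pa = 54.64 MPa
quartzite: 2670 kg/m³ × 9.81 m/s² × 9816 m = 2.571×10^8 Pa = 257.1 MPa
Total = 76.10 + 54.64 + 257.1 = 387.84 MPa
Pore pressure P_p = 1000 kg/m³ × 9.81 m/s² × 15220 m = 1.493×10^8 Pa = 149.3 MPa
Effective stress σ' = σ_v − P_p = 387.8 − 149.3 = 238.53 MPa = 2354.1 atm

2350 atm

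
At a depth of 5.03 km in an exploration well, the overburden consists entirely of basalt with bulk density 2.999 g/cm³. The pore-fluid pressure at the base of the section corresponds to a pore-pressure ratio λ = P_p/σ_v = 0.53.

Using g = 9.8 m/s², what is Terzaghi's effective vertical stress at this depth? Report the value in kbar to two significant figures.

Overburden (lithostatic) stress σ_v:
basalt: 2999 kg/m³ × 9.8 m/s² × 5030 m = 1.478×10^8 Pa = 147.8 MPa
Pore pressure P_p = λ·σ_v = 0.53 × 147.8 MPa = 78.35 MPa
Effective stress σ' = σ_v − P_p = 147.8 − 78.35 = 69.481 MPa = 0.69481 kbar

0.69 kbar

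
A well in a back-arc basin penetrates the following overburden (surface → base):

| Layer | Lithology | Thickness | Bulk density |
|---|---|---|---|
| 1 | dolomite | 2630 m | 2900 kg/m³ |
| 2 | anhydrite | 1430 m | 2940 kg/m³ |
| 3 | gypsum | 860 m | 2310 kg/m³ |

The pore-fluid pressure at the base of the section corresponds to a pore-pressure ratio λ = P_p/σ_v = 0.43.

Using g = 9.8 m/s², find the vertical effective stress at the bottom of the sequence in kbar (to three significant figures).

0.772 kbar

Overburden (lithostatic) stress σ_v:
dolomite: 2900 kg/m³ × 9.8 m/s² × 2630 m = 7.474×10^7 Pa = 74.74 MPa
anhydrite: 2940 kg/m³ × 9.8 m/s² × 1430 m = 4.120×10^7 Pa = 41.20 MPa
gypsum: 2310 kg/m³ × 9.8 m/s² × 860 m = 1.947×10^7 Pa = 19.47 MPa
Total = 74.74 + 41.20 + 19.47 = 135.41 MPa
Pore pressure P_p = λ·σ_v = 0.43 × 135.4 MPa = 58.23 MPa
Effective stress σ' = σ_v − P_p = 135.4 − 58.23 = 77.186 MPa = 0.77186 kbar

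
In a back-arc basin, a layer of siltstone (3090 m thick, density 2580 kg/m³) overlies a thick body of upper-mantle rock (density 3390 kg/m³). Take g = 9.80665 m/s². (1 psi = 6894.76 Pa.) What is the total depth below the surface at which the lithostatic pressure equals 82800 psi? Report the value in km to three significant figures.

17.9 km

Pressure at base of upper layers: 2580×9.80665×3090 = 7.818×10^7 Pa = 11339 psi
Remaining pressure to be supplied by upper-mantle rock: 5.709×10^8 − 7.818×10^7 = 4.927×10^8 Pa
Additional depth in upper-mantle rock = 4.927×10^8 Pa / (3390 kg/m³ × 9.80665 m/s²) = 14821 m
Total depth = 3090 m + 14821 m = 17911 m
= 17.911 km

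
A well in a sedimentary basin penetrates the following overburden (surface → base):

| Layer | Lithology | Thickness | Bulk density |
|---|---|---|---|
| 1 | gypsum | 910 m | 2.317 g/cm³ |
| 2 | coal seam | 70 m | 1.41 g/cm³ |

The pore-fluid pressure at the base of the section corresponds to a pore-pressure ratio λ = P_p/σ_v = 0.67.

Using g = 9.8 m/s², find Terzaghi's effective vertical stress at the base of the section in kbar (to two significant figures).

Overburden (lithostatic) stress σ_v:
gypsum: 2317 kg/m³ × 9.8 m/s² × 910 m = 2.066×10^7 Pa = 20.66 MPa
coal seam: 1410 kg/m³ × 9.8 m/s² × 70 m = 9.673×10^5 Pa = 0.9673 MPa
Total = 20.66 + 0.9673 = 21.630 MPa
Pore pressure P_p = λ·σ_v = 0.67 × 21.63 MPa = 14.49 MPa
Effective stress σ' = σ_v − P_p = 21.63 − 14.49 = 7.1380 MPa = 0.071380 kbar

0.071 kbar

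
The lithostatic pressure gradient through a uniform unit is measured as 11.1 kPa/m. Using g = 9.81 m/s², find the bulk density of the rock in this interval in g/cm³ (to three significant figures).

ρ = (dP/dz)/g = 11.1 kPa/m / 9.81 m/s² = 11100 Pa/m / 9.81 m/s² = 1131.5 kg/m³
= 1.131 g/cm³

1.13 g/cm³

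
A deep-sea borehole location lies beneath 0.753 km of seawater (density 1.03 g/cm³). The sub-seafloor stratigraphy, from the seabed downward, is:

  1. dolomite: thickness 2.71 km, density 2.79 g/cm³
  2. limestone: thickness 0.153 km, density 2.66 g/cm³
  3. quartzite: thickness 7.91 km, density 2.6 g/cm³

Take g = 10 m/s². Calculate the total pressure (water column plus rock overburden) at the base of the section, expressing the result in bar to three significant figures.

seawater: 1030 kg/m³ × 10 m/s² × 753 m = 7.756×10^6 Pa = 77.56 bar
dolomite: 2790 kg/m³ × 10 m/s² × 2710 m = 7.561×10^7 Pa = 756.1 bar
limestone: 2660 kg/m³ × 10 m/s² × 153 m = 4.070×10^6 Pa = 40.70 bar
quartzite: 2600 kg/m³ × 10 m/s² × 7910 m = 2.057×10^8 Pa = 2057 bar
Total = 77.56 + 756.1 + 40.70 + 2057 = 2930.9 bar

2930 bar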